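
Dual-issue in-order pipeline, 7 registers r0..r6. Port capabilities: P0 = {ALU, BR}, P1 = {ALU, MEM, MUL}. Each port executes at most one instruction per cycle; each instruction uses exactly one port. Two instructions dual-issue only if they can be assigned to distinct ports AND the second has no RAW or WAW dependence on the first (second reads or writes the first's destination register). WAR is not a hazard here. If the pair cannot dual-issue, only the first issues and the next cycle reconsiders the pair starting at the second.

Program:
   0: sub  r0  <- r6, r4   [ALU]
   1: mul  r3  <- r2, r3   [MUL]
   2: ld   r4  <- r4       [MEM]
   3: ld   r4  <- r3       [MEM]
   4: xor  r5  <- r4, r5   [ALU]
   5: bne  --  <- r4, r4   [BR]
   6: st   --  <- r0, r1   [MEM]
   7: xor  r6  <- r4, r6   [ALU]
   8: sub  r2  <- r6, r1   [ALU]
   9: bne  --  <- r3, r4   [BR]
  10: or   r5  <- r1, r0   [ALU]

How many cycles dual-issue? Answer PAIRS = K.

[0] i0/i1  sub/mul  -- dual
[1] i2  ld  -- no-port MEM/MEM
[2] i3  ld  -- RAW r4
[3] i4/i5  xor/bne  -- dual
[4] i6/i7  st/xor  -- dual
[5] i8/i9  sub/bne  -- dual
[6] i10  or  -- tail

PAIRS = 4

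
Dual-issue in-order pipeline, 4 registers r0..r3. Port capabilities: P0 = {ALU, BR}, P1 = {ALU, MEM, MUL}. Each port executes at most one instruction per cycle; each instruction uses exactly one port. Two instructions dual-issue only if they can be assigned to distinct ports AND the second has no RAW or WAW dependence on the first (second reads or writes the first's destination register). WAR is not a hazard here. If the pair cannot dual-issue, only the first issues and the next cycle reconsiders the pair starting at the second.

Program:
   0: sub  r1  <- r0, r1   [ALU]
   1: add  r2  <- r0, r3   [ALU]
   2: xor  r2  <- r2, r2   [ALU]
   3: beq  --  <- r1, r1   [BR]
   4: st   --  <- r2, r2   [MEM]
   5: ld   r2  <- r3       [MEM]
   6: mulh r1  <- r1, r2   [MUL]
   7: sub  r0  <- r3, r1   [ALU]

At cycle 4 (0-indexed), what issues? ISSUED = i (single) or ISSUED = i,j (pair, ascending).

ISSUED = 6

t=0 i0+i1:sub.ALU add.ALU ; 2-wide
t=1 i2+i3:xor.ALU beq.BR ; 2-wide
t=2 i4:st.MEM ; no-port MEM/MEM
t=3 i5:ld.MEM ; no-port MEM/MUL
t=4 i6:mulh.MUL ; RAW r1
t=5 i7:sub.ALU ; tail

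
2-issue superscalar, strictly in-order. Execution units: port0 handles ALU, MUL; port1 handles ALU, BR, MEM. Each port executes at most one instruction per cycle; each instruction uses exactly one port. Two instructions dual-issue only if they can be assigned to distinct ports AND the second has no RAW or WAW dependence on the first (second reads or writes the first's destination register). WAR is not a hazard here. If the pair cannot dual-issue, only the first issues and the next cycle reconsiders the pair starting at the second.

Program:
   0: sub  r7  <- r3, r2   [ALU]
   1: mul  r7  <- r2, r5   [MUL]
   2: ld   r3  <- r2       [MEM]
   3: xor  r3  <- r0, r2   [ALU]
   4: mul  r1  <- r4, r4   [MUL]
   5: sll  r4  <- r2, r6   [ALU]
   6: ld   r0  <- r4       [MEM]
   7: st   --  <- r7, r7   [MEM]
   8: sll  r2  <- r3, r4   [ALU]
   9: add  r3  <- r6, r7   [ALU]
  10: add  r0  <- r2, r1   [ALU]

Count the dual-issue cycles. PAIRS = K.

t=0 i0:sub.ALU ; WAW r7
t=1 i1,i2:mul.MUL;ld.MEM ; 2-wide
t=2 i3,i4:xor.ALU;mul.MUL ; 2-wide
t=3 i5:sll.ALU ; RAW r4
t=4 i6:ld.MEM ; no-port MEM/MEM
t=5 i7,i8:st.MEM;sll.ALU ; 2-wide
t=6 i9,i10:add.ALU;add.ALU ; 2-wide

PAIRS = 4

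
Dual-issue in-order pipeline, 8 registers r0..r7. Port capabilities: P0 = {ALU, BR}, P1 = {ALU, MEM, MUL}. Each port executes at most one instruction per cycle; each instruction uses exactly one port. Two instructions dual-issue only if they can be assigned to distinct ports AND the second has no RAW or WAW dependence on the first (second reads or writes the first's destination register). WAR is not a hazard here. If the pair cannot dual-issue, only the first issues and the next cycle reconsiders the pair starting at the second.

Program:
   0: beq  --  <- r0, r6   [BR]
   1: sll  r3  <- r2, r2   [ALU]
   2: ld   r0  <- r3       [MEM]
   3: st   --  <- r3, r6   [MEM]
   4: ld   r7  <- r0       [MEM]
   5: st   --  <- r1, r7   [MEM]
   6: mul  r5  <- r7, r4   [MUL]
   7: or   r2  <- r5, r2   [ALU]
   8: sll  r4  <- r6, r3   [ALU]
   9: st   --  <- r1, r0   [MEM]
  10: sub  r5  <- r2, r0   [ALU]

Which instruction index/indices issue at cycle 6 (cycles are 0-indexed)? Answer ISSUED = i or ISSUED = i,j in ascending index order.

ISSUED = 7,8

t=0 i0&i1:beq sll ; pair
t=1 i2:ld ; no-port MEM/MEM
t=2 i3:st ; no-port MEM/MEM
t=3 i4:ld ; no-port MEM/MEM
t=4 i5:st ; no-port MEM/MUL
t=5 i6:mul ; RAW r5
t=6 i7&i8:or sll ; pair
t=7 i9&i10:st sub ; pair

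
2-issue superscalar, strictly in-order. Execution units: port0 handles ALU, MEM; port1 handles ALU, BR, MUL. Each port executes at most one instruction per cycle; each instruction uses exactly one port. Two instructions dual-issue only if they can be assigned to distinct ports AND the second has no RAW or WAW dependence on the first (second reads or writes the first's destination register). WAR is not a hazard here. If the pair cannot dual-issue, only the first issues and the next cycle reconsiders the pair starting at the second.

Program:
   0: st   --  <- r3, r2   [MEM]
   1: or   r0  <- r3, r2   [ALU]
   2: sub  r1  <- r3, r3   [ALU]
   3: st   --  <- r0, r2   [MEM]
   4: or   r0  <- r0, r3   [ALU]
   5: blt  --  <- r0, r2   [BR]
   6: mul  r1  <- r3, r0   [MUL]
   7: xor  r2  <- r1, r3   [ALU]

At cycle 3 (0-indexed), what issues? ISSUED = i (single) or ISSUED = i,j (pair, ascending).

#0 head=0: st.MEM;or.ALU i0/i1 dual
#1 head=2: sub.ALU;st.MEM i2/i3 dual
#2 head=4: or.ALU i4 RAW r0
#3 head=5: blt.BR i5 no-port BR/MUL
#4 head=6: mul.MUL i6 RAW r1
#5 head=7: xor.ALU i7 tail

ISSUED = 5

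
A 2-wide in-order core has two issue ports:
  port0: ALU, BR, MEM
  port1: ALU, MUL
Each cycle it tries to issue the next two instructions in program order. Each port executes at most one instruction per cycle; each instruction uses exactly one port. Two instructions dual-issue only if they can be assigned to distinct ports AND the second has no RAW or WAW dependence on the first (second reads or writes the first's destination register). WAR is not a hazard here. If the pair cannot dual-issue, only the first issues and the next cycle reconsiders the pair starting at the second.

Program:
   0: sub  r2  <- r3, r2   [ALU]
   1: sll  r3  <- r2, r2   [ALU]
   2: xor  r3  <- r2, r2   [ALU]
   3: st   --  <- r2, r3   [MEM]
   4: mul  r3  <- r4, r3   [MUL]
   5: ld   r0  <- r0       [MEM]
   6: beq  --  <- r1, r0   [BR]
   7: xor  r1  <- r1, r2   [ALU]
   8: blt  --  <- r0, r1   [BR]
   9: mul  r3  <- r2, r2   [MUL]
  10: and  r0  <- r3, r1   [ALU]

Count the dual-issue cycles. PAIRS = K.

PAIRS = 3

0. sub.ALU @i0  | RAW r2
1. sll.ALU @i1  | WAW r3
2. xor.ALU @i2  | RAW r3
3. st.MEM+mul.MUL @i3+i4  | pair
4. ld.MEM @i5  | no-port MEM/BR
5. beq.BR+xor.ALU @i6+i7  | pair
6. blt.BR+mul.MUL @i8+i9  | pair
7. and.ALU @i10  | tail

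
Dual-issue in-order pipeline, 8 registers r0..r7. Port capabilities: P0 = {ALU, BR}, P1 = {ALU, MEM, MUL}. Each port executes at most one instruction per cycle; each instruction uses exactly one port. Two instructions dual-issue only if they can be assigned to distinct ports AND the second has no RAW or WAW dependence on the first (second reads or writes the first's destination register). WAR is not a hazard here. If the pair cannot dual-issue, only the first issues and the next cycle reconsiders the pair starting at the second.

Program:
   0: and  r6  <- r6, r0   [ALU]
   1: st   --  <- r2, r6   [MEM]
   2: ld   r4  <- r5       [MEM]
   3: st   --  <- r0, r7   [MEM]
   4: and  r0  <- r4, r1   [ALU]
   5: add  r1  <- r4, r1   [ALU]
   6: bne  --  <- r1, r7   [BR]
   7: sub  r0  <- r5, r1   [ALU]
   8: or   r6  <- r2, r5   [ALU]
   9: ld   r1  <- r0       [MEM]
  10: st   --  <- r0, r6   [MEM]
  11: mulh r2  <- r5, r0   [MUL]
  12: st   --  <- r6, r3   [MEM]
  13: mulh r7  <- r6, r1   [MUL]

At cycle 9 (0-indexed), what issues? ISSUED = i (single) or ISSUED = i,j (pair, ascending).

  cy0 -> i0 (and) RAW r6
  cy1 -> i1 (st) no-port MEM/MEM
  cy2 -> i2 (ld) no-port MEM/MEM
  cy3 -> i3+i4 (st+and) dual
  cy4 -> i5 (add) RAW r1
  cy5 -> i6+i7 (bne+sub) dual
  cy6 -> i8+i9 (or+ld) dual
  cy7 -> i10 (st) no-port MEM/MUL
  cy8 -> i11 (mulh) no-port MUL/MEM
  cy9 -> i12 (st) no-port MEM/MUL
  cy10 -> i13 (mulh) tail

ISSUED = 12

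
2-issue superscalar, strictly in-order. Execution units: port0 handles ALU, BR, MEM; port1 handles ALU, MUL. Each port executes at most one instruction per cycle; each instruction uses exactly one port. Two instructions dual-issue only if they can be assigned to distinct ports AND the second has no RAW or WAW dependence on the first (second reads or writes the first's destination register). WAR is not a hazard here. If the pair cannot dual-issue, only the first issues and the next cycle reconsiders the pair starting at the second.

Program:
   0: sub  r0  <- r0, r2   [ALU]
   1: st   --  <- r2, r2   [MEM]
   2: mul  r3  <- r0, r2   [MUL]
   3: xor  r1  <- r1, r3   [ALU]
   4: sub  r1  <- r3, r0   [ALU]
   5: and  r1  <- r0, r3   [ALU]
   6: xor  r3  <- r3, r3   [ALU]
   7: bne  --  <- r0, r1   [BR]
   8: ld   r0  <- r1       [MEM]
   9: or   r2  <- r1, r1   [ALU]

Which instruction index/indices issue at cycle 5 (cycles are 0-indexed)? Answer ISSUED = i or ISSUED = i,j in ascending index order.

ISSUED = 7

c0: i0/i1 sub.ALU;st.MEM  2-wide
c1: i2 mul.MUL  RAW r3
c2: i3 xor.ALU  WAW r1
c3: i4 sub.ALU  WAW r1
c4: i5/i6 and.ALU;xor.ALU  2-wide
c5: i7 bne.BR  no-port BR/MEM
c6: i8/i9 ld.MEM;or.ALU  2-wide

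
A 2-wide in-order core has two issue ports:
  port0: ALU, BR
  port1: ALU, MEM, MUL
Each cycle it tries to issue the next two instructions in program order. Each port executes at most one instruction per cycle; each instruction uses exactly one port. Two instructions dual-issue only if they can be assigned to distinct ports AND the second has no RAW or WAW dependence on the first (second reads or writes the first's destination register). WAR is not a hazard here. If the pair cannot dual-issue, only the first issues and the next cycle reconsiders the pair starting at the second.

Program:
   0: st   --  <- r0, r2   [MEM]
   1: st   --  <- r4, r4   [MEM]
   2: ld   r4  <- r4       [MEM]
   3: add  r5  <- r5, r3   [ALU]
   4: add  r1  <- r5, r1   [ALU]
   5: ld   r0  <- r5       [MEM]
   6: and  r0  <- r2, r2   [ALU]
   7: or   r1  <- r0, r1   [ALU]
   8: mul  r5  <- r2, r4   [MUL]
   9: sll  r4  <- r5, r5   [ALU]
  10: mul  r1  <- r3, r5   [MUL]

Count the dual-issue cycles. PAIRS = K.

PAIRS = 4

0. st.MEM @i0  | no-port MEM/MEM
1. st.MEM @i1  | no-port MEM/MEM
2. ld.MEM/add.ALU @i2,i3  | 2-wide
3. add.ALU/ld.MEM @i4,i5  | 2-wide
4. and.ALU @i6  | RAW r0
5. or.ALU/mul.MUL @i7,i8  | 2-wide
6. sll.ALU/mul.MUL @i9,i10  | 2-wide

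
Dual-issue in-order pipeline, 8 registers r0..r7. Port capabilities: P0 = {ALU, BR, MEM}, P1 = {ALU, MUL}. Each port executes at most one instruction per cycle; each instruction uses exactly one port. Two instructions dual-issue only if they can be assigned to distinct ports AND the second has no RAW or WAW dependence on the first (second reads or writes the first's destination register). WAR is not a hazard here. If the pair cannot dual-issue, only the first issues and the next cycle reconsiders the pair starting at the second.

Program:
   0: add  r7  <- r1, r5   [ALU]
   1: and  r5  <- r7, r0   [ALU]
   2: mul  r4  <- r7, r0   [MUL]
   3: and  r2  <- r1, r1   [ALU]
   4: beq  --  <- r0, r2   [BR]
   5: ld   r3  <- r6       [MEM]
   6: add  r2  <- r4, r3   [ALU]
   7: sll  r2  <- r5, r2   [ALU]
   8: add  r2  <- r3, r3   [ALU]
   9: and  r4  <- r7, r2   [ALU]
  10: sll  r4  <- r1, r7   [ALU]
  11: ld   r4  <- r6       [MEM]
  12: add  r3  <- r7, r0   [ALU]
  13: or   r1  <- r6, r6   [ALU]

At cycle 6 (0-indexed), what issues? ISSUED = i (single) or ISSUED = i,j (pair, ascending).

t=0 i0:add ; RAW r7
t=1 i1,i2:and mul ; dual
t=2 i3:and ; RAW r2
t=3 i4:beq ; no-port BR/MEM
t=4 i5:ld ; RAW r3
t=5 i6:add ; RAW+WAW r2
t=6 i7:sll ; WAW r2
t=7 i8:add ; RAW r2
t=8 i9:and ; WAW r4
t=9 i10:sll ; WAW r4
t=10 i11,i12:ld add ; dual
t=11 i13:or ; tail

ISSUED = 7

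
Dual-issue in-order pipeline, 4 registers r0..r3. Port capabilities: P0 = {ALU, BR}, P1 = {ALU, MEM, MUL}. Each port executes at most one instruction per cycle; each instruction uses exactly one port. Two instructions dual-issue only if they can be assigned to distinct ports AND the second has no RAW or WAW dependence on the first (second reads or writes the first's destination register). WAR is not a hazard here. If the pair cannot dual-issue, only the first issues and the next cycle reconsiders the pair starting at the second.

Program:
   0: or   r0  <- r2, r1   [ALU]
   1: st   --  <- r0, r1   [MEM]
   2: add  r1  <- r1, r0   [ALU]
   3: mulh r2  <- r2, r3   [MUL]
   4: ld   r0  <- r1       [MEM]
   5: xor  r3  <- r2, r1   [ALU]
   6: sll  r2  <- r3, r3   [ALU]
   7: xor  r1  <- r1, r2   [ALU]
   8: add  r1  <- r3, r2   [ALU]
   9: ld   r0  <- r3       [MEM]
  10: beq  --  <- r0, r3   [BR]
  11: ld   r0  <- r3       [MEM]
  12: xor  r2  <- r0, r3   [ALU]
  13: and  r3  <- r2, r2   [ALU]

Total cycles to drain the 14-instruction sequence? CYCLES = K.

CYCLES = 10

[0] i0  or.ALU  -- RAW r0
[1] i1+i2  st.MEM;add.ALU  -- pair
[2] i3  mulh.MUL  -- no-port MUL/MEM
[3] i4+i5  ld.MEM;xor.ALU  -- pair
[4] i6  sll.ALU  -- RAW r2
[5] i7  xor.ALU  -- WAW r1
[6] i8+i9  add.ALU;ld.MEM  -- pair
[7] i10+i11  beq.BR;ld.MEM  -- pair
[8] i12  xor.ALU  -- RAW r2
[9] i13  and.ALU  -- tail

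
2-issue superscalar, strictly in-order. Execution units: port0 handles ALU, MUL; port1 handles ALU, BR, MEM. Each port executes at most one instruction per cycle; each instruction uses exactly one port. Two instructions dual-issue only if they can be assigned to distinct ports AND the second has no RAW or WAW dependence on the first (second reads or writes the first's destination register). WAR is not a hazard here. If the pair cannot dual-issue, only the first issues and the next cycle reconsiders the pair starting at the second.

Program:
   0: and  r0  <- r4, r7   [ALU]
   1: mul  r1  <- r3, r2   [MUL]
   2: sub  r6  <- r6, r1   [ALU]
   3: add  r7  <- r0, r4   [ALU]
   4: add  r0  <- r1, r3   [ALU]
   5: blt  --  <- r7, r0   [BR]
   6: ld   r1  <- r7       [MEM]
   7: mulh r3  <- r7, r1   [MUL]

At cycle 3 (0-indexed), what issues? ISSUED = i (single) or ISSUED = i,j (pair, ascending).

ISSUED = 5

[0] i0,i1  and.ALU+mul.MUL  -- dual
[1] i2,i3  sub.ALU+add.ALU  -- dual
[2] i4  add.ALU  -- RAW r0
[3] i5  blt.BR  -- no-port BR/MEM
[4] i6  ld.MEM  -- RAW r1
[5] i7  mulh.MUL  -- tail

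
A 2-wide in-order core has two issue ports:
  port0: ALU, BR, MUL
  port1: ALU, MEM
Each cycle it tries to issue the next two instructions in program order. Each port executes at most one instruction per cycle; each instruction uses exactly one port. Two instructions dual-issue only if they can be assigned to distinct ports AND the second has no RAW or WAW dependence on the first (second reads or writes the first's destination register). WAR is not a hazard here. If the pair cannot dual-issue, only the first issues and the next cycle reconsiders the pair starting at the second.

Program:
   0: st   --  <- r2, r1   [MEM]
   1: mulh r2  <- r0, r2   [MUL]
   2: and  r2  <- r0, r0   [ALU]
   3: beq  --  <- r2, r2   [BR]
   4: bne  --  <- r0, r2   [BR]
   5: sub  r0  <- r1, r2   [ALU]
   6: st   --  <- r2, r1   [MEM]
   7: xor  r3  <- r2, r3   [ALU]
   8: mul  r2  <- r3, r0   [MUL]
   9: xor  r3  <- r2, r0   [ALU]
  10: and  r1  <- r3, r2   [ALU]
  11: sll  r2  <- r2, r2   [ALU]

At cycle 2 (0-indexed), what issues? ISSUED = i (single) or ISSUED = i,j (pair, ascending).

#0 head=0: st.MEM+mulh.MUL i0,i1 pair
#1 head=2: and.ALU i2 RAW r2
#2 head=3: beq.BR i3 no-port BR/BR
#3 head=4: bne.BR+sub.ALU i4,i5 pair
#4 head=6: st.MEM+xor.ALU i6,i7 pair
#5 head=8: mul.MUL i8 RAW r2
#6 head=9: xor.ALU i9 RAW r3
#7 head=10: and.ALU+sll.ALU i10,i11 pair

ISSUED = 3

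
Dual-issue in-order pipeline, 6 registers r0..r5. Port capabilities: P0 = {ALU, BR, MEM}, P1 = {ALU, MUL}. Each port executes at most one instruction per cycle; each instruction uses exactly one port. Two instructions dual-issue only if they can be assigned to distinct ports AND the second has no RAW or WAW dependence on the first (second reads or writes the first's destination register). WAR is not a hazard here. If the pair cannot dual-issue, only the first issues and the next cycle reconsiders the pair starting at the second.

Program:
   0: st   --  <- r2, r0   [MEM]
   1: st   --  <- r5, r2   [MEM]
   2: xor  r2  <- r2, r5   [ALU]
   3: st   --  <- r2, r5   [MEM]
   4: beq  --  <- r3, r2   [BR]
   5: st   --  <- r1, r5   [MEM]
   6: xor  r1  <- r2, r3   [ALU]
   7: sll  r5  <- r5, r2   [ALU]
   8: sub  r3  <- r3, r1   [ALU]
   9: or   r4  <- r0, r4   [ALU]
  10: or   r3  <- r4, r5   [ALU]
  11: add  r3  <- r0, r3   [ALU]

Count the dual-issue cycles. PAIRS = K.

PAIRS = 3

[0] i0  st.MEM  -- no-port MEM/MEM
[1] i1/i2  st.MEM/xor.ALU  -- pair
[2] i3  st.MEM  -- no-port MEM/BR
[3] i4  beq.BR  -- no-port BR/MEM
[4] i5/i6  st.MEM/xor.ALU  -- pair
[5] i7/i8  sll.ALU/sub.ALU  -- pair
[6] i9  or.ALU  -- RAW r4
[7] i10  or.ALU  -- RAW+WAW r3
[8] i11  add.ALU  -- tail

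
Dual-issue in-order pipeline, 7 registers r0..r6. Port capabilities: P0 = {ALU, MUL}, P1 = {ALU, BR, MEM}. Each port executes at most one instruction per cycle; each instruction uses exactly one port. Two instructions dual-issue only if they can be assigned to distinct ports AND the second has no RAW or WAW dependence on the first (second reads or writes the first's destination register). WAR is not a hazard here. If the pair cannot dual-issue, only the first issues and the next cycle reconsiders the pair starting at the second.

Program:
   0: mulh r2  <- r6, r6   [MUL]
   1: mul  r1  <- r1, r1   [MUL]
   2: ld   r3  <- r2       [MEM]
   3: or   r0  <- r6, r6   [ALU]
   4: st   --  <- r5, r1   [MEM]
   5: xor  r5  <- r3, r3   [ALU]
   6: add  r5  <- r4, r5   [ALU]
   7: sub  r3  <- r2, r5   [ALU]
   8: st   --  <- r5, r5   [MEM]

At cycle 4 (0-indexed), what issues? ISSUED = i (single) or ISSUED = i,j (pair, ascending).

t=0 i0:mulh ; no-port MUL/MUL
t=1 i1/i2:mul+ld ; dual
t=2 i3/i4:or+st ; dual
t=3 i5:xor ; RAW+WAW r5
t=4 i6:add ; RAW r5
t=5 i7/i8:sub+st ; dual

ISSUED = 6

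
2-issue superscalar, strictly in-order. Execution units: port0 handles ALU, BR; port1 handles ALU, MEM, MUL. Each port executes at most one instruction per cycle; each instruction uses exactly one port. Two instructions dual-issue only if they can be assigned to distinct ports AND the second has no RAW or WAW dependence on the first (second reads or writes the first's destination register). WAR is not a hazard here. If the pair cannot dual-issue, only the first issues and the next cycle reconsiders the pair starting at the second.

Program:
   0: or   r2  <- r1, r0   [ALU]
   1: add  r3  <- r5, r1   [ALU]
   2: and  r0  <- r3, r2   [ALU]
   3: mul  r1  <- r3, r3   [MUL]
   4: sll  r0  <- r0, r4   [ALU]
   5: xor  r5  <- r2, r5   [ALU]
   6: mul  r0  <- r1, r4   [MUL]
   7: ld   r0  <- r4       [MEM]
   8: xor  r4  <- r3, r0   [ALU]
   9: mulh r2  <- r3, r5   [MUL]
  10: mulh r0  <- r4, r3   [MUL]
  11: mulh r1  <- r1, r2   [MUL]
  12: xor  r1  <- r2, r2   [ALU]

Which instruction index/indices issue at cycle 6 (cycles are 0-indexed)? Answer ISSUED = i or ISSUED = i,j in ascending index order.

ISSUED = 10

0. or add @i0,i1  | dual
1. and mul @i2,i3  | dual
2. sll xor @i4,i5  | dual
3. mul @i6  | no-port MUL/MEM
4. ld @i7  | RAW r0
5. xor mulh @i8,i9  | dual
6. mulh @i10  | no-port MUL/MUL
7. mulh @i11  | WAW r1
8. xor @i12  | tail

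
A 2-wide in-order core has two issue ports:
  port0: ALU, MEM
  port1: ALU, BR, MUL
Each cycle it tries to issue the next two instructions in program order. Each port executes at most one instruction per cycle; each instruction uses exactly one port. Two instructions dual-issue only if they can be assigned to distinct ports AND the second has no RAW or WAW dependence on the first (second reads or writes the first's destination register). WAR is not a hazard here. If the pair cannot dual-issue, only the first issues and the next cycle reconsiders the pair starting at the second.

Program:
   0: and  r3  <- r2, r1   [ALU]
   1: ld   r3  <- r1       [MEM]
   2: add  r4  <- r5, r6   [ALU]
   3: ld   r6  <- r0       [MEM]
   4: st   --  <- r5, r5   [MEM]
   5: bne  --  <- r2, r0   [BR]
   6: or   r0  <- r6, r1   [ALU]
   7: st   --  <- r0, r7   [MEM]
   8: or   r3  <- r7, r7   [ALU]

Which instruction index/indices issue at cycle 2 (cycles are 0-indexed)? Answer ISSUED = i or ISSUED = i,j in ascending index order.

ISSUED = 3

[0] i0  and  -- WAW r3
[1] i1/i2  ld;add  -- pair
[2] i3  ld  -- no-port MEM/MEM
[3] i4/i5  st;bne  -- pair
[4] i6  or  -- RAW r0
[5] i7/i8  st;or  -- pair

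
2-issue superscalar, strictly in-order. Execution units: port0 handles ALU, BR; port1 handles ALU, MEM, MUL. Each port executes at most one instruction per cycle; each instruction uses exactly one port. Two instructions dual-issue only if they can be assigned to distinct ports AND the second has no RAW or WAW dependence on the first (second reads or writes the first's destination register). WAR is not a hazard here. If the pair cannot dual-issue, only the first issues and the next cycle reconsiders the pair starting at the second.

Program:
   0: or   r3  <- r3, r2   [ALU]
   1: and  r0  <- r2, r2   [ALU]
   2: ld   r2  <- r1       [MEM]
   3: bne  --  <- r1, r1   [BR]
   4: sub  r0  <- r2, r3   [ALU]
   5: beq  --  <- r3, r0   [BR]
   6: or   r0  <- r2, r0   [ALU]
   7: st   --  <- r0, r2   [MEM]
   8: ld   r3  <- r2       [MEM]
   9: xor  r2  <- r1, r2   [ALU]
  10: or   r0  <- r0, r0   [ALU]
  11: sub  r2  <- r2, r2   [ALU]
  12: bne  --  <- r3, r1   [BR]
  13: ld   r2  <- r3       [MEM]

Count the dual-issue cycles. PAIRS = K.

#0 head=0: or.ALU/and.ALU i0,i1 dual
#1 head=2: ld.MEM/bne.BR i2,i3 dual
#2 head=4: sub.ALU i4 RAW r0
#3 head=5: beq.BR/or.ALU i5,i6 dual
#4 head=7: st.MEM i7 no-port MEM/MEM
#5 head=8: ld.MEM/xor.ALU i8,i9 dual
#6 head=10: or.ALU/sub.ALU i10,i11 dual
#7 head=12: bne.BR/ld.MEM i12,i13 dual

PAIRS = 6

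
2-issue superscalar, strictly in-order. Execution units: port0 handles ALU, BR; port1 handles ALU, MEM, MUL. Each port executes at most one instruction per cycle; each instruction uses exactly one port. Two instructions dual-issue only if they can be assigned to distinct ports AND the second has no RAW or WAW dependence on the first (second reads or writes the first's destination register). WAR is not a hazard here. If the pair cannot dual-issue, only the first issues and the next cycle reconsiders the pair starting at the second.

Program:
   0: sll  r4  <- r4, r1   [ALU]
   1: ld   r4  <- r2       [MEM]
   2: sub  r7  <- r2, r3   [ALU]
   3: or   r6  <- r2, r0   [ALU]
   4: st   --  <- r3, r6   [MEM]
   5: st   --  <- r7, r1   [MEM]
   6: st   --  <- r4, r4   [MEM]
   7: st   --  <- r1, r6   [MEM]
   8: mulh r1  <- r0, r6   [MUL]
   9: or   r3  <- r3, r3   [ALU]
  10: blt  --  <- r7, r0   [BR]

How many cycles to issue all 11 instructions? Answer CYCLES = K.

CYCLES = 9

  cy0 -> i0 (sll.ALU) WAW r4
  cy1 -> i1&i2 (ld.MEM;sub.ALU) pair
  cy2 -> i3 (or.ALU) RAW r6
  cy3 -> i4 (st.MEM) no-port MEM/MEM
  cy4 -> i5 (st.MEM) no-port MEM/MEM
  cy5 -> i6 (st.MEM) no-port MEM/MEM
  cy6 -> i7 (st.MEM) no-port MEM/MUL
  cy7 -> i8&i9 (mulh.MUL;or.ALU) pair
  cy8 -> i10 (blt.BR) tail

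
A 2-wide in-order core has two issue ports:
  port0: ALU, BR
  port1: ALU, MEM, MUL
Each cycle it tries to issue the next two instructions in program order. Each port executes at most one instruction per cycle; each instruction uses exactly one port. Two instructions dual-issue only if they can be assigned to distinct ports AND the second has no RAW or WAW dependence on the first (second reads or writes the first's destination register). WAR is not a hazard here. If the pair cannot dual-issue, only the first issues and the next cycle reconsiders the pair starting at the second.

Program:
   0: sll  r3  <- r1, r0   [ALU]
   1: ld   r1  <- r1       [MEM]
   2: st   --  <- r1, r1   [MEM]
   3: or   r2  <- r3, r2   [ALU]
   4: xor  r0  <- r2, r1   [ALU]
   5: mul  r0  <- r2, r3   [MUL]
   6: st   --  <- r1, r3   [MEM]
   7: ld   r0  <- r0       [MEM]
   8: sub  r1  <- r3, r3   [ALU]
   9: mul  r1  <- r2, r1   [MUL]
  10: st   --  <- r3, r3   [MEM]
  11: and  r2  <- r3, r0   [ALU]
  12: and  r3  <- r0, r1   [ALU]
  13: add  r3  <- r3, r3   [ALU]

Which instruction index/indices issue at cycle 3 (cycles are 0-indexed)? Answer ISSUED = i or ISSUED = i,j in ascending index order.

ISSUED = 5

  cy0 -> i0/i1 (sll/ld) pair
  cy1 -> i2/i3 (st/or) pair
  cy2 -> i4 (xor) WAW r0
  cy3 -> i5 (mul) no-port MUL/MEM
  cy4 -> i6 (st) no-port MEM/MEM
  cy5 -> i7/i8 (ld/sub) pair
  cy6 -> i9 (mul) no-port MUL/MEM
  cy7 -> i10/i11 (st/and) pair
  cy8 -> i12 (and) RAW+WAW r3
  cy9 -> i13 (add) tail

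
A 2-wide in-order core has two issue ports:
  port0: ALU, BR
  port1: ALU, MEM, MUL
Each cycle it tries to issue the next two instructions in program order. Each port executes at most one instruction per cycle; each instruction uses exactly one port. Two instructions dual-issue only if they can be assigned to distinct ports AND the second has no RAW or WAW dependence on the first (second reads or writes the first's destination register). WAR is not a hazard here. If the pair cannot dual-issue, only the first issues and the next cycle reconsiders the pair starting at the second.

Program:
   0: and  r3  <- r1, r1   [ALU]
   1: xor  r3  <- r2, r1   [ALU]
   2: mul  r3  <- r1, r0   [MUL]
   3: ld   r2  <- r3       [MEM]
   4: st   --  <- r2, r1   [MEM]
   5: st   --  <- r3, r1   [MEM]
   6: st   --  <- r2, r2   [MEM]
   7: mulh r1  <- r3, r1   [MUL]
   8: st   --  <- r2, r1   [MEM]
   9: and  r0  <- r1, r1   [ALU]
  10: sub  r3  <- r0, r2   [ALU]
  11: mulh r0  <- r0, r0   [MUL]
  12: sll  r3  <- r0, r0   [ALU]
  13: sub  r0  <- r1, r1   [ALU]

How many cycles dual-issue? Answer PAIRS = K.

PAIRS = 3

[0] i0  and.ALU  -- WAW r3
[1] i1  xor.ALU  -- WAW r3
[2] i2  mul.MUL  -- no-port MUL/MEM
[3] i3  ld.MEM  -- no-port MEM/MEM
[4] i4  st.MEM  -- no-port MEM/MEM
[5] i5  st.MEM  -- no-port MEM/MEM
[6] i6  st.MEM  -- no-port MEM/MUL
[7] i7  mulh.MUL  -- no-port MUL/MEM
[8] i8,i9  st.MEM and.ALU  -- pair
[9] i10,i11  sub.ALU mulh.MUL  -- pair
[10] i12,i13  sll.ALU sub.ALU  -- pair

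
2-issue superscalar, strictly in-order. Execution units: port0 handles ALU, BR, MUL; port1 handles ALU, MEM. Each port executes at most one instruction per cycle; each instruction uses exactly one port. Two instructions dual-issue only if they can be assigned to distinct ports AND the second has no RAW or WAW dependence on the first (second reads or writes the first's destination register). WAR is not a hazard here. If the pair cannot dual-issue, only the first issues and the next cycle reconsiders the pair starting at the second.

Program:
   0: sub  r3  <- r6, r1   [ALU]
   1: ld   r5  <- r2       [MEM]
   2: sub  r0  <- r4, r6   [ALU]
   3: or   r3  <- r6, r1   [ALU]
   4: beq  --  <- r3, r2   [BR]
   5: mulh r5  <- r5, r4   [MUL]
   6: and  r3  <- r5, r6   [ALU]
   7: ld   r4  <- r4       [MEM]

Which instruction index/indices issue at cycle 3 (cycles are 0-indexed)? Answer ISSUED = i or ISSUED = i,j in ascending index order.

ISSUED = 5

0. sub.ALU ld.MEM @i0&i1  | dual
1. sub.ALU or.ALU @i2&i3  | dual
2. beq.BR @i4  | no-port BR/MUL
3. mulh.MUL @i5  | RAW r5
4. and.ALU ld.MEM @i6&i7  | dual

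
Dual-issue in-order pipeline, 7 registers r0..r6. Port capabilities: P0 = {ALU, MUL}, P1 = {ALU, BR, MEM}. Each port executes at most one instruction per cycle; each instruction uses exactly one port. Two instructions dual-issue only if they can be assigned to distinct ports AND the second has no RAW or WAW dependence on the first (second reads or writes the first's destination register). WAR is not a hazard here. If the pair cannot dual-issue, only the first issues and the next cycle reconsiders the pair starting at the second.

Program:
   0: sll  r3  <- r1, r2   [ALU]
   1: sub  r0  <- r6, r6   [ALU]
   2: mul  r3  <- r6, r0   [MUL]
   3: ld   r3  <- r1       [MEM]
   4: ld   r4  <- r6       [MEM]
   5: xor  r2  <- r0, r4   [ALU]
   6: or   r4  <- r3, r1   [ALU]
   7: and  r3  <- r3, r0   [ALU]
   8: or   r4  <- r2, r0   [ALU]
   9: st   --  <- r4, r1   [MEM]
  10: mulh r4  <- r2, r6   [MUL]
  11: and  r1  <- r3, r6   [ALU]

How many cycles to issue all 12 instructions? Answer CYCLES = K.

CYCLES = 8

t=0 i0&i1:sll.ALU/sub.ALU ; dual
t=1 i2:mul.MUL ; WAW r3
t=2 i3:ld.MEM ; no-port MEM/MEM
t=3 i4:ld.MEM ; RAW r4
t=4 i5&i6:xor.ALU/or.ALU ; dual
t=5 i7&i8:and.ALU/or.ALU ; dual
t=6 i9&i10:st.MEM/mulh.MUL ; dual
t=7 i11:and.ALU ; tail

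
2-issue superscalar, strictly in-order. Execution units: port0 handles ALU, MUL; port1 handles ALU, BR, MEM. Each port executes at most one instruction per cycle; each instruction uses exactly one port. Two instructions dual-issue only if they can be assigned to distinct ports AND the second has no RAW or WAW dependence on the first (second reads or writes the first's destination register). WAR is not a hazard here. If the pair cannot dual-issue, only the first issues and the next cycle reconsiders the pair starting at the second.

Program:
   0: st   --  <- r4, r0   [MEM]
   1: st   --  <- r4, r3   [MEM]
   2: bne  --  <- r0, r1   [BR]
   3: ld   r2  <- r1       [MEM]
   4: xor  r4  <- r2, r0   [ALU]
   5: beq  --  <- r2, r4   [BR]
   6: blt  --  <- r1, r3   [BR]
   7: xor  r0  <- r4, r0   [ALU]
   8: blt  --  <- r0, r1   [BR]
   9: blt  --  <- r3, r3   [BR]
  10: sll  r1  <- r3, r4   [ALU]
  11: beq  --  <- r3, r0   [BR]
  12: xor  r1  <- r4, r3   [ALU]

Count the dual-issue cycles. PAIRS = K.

PAIRS = 3

[0] i0  st  -- no-port MEM/MEM
[1] i1  st  -- no-port MEM/BR
[2] i2  bne  -- no-port BR/MEM
[3] i3  ld  -- RAW r2
[4] i4  xor  -- RAW r4
[5] i5  beq  -- no-port BR/BR
[6] i6,i7  blt;xor  -- 2-wide
[7] i8  blt  -- no-port BR/BR
[8] i9,i10  blt;sll  -- 2-wide
[9] i11,i12  beq;xor  -- 2-wide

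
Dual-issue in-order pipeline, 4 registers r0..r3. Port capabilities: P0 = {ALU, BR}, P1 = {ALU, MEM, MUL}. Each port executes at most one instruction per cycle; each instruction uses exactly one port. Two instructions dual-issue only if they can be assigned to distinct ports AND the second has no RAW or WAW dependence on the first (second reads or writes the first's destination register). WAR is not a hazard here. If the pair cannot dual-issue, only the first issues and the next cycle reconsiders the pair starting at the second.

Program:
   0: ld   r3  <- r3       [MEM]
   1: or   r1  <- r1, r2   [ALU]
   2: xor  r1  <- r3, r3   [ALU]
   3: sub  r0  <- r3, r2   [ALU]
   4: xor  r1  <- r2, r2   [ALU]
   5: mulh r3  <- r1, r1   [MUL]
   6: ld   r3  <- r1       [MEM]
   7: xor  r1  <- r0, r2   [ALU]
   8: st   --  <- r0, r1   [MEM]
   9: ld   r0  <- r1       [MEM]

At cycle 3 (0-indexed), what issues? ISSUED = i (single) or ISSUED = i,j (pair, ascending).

[0] i0/i1  ld+or  -- pair
[1] i2/i3  xor+sub  -- pair
[2] i4  xor  -- RAW r1
[3] i5  mulh  -- no-port MUL/MEM
[4] i6/i7  ld+xor  -- pair
[5] i8  st  -- no-port MEM/MEM
[6] i9  ld  -- tail

ISSUED = 5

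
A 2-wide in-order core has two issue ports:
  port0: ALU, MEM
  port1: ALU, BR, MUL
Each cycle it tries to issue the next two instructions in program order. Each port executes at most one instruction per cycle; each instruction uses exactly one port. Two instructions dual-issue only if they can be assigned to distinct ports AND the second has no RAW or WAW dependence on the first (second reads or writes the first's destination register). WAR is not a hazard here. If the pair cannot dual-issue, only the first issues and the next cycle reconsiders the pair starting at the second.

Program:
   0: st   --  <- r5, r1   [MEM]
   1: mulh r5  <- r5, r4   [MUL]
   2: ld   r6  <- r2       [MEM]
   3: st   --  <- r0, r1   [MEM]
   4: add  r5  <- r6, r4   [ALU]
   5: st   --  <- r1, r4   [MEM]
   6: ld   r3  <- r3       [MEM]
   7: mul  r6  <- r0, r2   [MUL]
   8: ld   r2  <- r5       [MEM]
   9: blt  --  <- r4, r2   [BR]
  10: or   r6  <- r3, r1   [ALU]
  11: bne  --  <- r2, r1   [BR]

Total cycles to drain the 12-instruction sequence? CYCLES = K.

0. st+mulh @i0,i1  | dual
1. ld @i2  | no-port MEM/MEM
2. st+add @i3,i4  | dual
3. st @i5  | no-port MEM/MEM
4. ld+mul @i6,i7  | dual
5. ld @i8  | RAW r2
6. blt+or @i9,i10  | dual
7. bne @i11  | tail

CYCLES = 8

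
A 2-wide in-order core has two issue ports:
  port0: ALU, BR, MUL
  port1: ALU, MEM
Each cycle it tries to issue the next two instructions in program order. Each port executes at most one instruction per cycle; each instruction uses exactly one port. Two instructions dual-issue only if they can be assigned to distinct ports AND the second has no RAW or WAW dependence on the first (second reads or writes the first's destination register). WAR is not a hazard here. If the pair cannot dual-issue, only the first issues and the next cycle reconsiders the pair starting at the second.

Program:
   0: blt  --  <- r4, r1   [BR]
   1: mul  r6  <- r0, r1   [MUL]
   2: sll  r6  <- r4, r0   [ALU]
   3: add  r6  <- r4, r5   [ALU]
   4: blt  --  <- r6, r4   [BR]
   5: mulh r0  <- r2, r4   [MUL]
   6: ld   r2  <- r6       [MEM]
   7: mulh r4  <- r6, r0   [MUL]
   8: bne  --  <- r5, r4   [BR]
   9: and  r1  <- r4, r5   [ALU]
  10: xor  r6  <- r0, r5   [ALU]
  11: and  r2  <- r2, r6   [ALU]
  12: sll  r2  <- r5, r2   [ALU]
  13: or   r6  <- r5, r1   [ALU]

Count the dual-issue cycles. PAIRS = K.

  cy0 -> i0 (blt.BR) no-port BR/MUL
  cy1 -> i1 (mul.MUL) WAW r6
  cy2 -> i2 (sll.ALU) WAW r6
  cy3 -> i3 (add.ALU) RAW r6
  cy4 -> i4 (blt.BR) no-port BR/MUL
  cy5 -> i5&i6 (mulh.MUL+ld.MEM) dual
  cy6 -> i7 (mulh.MUL) no-port MUL/BR
  cy7 -> i8&i9 (bne.BR+and.ALU) dual
  cy8 -> i10 (xor.ALU) RAW r6
  cy9 -> i11 (and.ALU) RAW+WAW r2
  cy10 -> i12&i13 (sll.ALU+or.ALU) dual

PAIRS = 3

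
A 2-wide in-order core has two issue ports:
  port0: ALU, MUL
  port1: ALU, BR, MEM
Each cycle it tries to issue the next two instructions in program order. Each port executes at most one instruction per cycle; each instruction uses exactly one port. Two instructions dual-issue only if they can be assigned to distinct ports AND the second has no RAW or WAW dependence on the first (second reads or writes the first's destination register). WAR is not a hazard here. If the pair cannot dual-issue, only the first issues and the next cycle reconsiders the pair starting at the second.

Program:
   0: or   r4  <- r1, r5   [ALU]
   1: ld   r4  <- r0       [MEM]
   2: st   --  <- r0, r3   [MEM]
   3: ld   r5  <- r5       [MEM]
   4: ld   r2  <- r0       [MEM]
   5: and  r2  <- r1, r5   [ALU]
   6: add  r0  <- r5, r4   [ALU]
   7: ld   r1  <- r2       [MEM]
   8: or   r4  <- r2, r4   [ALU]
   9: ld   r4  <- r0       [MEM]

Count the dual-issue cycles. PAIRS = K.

PAIRS = 2

0. or.ALU @i0  | WAW r4
1. ld.MEM @i1  | no-port MEM/MEM
2. st.MEM @i2  | no-port MEM/MEM
3. ld.MEM @i3  | no-port MEM/MEM
4. ld.MEM @i4  | WAW r2
5. and.ALU+add.ALU @i5/i6  | pair
6. ld.MEM+or.ALU @i7/i8  | pair
7. ld.MEM @i9  | tail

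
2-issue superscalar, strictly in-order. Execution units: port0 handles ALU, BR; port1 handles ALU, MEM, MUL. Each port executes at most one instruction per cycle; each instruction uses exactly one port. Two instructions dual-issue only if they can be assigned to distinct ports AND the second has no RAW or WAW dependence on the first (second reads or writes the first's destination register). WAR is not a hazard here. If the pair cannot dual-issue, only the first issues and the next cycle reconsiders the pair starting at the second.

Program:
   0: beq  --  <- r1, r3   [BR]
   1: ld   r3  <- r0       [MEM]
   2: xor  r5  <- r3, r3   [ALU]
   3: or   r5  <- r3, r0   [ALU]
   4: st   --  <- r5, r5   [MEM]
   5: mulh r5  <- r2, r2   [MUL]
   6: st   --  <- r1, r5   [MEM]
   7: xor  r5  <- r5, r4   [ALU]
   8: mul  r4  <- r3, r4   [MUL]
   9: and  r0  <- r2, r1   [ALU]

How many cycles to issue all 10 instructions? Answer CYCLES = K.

[0] i0/i1  beq.BR ld.MEM  -- 2-wide
[1] i2  xor.ALU  -- WAW r5
[2] i3  or.ALU  -- RAW r5
[3] i4  st.MEM  -- no-port MEM/MUL
[4] i5  mulh.MUL  -- no-port MUL/MEM
[5] i6/i7  st.MEM xor.ALU  -- 2-wide
[6] i8/i9  mul.MUL and.ALU  -- 2-wide

CYCLES = 7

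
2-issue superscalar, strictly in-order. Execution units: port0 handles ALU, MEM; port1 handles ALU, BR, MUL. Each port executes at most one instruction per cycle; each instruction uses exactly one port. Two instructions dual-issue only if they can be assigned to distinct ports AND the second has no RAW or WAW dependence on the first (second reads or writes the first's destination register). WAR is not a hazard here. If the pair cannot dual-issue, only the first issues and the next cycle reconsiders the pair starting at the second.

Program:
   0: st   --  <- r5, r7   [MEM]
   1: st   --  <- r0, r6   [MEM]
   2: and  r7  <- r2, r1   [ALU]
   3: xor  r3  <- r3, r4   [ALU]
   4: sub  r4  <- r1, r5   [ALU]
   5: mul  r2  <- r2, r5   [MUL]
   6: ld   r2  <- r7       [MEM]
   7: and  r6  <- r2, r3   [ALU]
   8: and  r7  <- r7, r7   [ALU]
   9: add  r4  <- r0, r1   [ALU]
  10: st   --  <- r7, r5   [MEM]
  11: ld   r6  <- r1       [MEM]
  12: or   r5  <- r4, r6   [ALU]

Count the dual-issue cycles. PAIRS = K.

PAIRS = 4

#0 head=0: st i0 no-port MEM/MEM
#1 head=1: st and i1/i2 pair
#2 head=3: xor sub i3/i4 pair
#3 head=5: mul i5 WAW r2
#4 head=6: ld i6 RAW r2
#5 head=7: and and i7/i8 pair
#6 head=9: add st i9/i10 pair
#7 head=11: ld i11 RAW r6
#8 head=12: or i12 tail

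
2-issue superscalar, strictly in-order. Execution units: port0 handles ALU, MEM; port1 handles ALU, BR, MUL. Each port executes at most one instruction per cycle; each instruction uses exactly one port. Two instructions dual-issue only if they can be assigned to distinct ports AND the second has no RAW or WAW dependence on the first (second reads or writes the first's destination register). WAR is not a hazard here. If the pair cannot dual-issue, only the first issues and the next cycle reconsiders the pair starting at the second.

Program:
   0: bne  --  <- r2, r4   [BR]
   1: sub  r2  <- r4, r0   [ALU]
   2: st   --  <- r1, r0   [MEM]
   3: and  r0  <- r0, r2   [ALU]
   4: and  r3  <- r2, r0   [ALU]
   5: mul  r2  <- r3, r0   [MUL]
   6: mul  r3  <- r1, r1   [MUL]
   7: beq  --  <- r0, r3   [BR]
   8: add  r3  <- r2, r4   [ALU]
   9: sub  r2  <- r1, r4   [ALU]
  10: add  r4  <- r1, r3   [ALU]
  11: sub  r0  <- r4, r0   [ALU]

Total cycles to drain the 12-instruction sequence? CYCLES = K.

[0] i0+i1  bne.BR sub.ALU  -- dual
[1] i2+i3  st.MEM and.ALU  -- dual
[2] i4  and.ALU  -- RAW r3
[3] i5  mul.MUL  -- no-port MUL/MUL
[4] i6  mul.MUL  -- no-port MUL/BR
[5] i7+i8  beq.BR add.ALU  -- dual
[6] i9+i10  sub.ALU add.ALU  -- dual
[7] i11  sub.ALU  -- tail

CYCLES = 8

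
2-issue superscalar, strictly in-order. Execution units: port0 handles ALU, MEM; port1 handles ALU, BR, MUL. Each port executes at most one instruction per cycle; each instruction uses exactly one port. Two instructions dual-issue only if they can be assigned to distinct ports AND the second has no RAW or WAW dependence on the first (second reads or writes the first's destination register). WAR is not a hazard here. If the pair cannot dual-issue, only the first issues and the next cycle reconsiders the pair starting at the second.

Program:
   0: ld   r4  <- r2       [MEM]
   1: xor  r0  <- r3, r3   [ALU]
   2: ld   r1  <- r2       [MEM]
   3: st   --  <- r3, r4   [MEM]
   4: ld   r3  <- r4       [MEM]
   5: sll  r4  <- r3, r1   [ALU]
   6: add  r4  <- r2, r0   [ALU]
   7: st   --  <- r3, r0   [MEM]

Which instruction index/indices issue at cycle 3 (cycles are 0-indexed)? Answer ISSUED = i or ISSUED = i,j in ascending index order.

#0 head=0: ld xor i0,i1 2-wide
#1 head=2: ld i2 no-port MEM/MEM
#2 head=3: st i3 no-port MEM/MEM
#3 head=4: ld i4 RAW r3
#4 head=5: sll i5 WAW r4
#5 head=6: add st i6,i7 2-wide

ISSUED = 4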